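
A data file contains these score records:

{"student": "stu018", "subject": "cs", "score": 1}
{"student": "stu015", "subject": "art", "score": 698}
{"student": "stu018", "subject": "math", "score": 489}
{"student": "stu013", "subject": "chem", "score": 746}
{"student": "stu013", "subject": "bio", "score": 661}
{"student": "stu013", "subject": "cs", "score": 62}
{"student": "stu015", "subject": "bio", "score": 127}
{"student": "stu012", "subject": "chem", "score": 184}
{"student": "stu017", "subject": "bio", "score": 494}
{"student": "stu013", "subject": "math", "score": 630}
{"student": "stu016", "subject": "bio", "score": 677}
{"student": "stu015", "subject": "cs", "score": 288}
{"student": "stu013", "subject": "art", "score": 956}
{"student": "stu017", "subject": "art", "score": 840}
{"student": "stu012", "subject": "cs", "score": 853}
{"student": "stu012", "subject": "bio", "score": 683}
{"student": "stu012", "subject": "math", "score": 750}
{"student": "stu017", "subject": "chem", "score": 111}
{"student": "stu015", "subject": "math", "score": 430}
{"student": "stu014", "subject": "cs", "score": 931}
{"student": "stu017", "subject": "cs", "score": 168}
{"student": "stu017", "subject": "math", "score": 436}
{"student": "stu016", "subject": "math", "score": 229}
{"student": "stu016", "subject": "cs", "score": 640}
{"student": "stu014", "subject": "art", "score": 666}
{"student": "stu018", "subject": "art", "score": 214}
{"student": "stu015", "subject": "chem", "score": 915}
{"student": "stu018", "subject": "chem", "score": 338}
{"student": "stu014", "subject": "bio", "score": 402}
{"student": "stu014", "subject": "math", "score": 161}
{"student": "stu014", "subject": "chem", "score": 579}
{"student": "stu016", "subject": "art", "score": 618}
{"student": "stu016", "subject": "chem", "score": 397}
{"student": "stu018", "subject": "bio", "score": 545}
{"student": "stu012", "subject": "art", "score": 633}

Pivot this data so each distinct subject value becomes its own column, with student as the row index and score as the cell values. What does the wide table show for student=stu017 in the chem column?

111

Wide layout: rows indexed by student, columns are the 5 distinct subject values (cs, art, math, chem, bio).
Cell (student=stu017, subject=chem) draws from the long row where student=stu017 and subject=chem, which has score=111.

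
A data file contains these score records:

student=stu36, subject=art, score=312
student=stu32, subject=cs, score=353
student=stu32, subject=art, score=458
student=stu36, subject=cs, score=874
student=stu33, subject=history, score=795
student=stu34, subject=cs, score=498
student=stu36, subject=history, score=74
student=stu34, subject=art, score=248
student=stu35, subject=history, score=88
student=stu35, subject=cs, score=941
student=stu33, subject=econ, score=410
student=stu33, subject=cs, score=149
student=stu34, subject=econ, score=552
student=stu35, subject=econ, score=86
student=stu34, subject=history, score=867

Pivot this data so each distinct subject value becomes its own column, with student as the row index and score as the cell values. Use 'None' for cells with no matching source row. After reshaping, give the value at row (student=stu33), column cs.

The long row with student=stu33, subject=cs has score=149.

149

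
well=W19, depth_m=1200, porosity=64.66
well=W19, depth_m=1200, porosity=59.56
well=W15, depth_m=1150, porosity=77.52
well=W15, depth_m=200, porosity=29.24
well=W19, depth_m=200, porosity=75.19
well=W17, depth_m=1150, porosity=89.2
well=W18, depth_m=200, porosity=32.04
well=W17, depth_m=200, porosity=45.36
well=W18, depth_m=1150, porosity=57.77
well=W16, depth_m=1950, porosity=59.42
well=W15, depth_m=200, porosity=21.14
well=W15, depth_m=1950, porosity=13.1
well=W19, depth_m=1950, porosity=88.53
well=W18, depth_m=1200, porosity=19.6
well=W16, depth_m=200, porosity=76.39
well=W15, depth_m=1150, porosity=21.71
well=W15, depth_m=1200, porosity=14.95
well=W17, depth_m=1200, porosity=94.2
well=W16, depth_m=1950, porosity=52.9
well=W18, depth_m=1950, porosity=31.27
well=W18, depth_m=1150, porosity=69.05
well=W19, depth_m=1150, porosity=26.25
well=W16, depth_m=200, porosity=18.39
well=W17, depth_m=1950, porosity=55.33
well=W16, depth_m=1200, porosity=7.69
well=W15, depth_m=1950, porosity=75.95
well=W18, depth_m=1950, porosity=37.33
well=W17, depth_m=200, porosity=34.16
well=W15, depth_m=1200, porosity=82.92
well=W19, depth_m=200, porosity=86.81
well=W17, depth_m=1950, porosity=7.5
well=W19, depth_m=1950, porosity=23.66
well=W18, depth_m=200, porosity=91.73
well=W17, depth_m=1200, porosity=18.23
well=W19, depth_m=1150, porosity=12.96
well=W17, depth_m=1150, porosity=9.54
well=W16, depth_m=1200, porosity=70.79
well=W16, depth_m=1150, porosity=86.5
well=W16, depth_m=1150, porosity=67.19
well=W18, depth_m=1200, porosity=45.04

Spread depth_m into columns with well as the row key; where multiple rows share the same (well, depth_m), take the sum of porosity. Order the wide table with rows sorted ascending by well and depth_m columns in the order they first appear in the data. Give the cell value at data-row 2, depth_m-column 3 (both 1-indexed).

With rows sorted ascending by well, row 2 is well=W16. depth_m columns in first-appearance order: 1200, 1150, 200, 1950; column 3 is 200.
Long rows with well=W16, depth_m=200: 76.39 + 18.39 = 94.78.

94.78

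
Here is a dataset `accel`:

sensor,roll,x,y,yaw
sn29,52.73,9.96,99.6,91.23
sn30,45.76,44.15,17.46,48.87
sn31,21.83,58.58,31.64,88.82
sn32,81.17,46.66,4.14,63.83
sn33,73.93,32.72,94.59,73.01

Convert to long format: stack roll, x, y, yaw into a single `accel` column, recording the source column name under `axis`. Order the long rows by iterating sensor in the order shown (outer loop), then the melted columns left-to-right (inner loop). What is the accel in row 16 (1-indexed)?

20 rows total (5 × 4). Row 16: index ⌊(16-1)/4⌋ = 3 into sensor → sn32; (16-1) mod 4 = 3 into the melted columns → yaw.
So row 16 is (sn32, yaw, 63.83); accel = 63.83.

63.83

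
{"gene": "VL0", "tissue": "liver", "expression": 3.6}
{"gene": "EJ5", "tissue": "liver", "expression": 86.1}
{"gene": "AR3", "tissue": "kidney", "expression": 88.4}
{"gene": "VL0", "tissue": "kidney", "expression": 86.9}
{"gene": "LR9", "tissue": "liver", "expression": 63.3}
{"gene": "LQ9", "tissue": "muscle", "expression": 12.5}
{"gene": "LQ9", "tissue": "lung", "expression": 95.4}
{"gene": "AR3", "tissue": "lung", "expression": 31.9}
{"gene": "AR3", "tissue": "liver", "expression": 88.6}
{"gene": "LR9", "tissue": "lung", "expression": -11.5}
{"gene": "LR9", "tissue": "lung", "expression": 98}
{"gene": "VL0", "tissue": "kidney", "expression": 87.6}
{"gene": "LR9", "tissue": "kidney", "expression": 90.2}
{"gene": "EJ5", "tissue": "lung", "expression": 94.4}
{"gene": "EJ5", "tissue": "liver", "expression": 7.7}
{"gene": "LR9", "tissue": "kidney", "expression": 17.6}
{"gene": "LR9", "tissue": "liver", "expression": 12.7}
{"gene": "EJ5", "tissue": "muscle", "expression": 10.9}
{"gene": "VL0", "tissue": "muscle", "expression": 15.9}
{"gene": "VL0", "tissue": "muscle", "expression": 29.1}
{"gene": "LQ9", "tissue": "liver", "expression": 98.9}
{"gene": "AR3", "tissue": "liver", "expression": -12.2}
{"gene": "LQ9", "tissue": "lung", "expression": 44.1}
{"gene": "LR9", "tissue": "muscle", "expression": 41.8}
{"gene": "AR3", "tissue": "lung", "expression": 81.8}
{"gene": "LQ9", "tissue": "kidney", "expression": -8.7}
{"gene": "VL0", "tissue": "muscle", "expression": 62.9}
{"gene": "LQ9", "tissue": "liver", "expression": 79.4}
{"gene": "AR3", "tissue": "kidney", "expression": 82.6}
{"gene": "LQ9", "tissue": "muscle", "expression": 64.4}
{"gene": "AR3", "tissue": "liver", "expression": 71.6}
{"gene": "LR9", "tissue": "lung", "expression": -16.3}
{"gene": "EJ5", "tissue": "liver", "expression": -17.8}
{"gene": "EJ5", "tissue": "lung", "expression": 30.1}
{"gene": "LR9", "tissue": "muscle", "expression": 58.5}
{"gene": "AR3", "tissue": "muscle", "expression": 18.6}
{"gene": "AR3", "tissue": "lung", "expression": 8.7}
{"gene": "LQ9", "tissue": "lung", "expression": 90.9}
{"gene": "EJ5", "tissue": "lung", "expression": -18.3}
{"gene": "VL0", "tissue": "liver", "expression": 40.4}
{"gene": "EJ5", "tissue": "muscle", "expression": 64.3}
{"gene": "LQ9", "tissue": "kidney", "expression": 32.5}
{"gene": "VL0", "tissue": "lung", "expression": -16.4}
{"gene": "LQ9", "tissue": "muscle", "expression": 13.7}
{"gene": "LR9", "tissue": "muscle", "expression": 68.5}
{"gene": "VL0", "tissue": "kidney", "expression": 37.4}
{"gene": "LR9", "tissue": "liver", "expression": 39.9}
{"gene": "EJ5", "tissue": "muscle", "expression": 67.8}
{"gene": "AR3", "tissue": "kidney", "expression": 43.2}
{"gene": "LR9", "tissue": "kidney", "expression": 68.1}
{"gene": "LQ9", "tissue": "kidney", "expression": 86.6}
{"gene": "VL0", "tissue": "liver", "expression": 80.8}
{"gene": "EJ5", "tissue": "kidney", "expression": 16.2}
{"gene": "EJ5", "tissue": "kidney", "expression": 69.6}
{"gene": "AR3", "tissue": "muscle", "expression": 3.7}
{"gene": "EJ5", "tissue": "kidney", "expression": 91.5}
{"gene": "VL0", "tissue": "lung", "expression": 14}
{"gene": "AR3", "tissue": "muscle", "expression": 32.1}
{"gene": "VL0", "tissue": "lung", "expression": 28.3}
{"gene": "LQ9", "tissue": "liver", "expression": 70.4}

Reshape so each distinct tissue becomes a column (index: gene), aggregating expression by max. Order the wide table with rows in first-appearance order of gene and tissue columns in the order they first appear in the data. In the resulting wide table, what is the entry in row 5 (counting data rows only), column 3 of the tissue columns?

64.4

With rows in first-appearance order of gene, row 5 is gene=LQ9. tissue columns in first-appearance order: liver, kidney, muscle, lung; column 3 is muscle.
Long rows with gene=LQ9, tissue=muscle: max(12.5, 64.4, 13.7) = 64.4.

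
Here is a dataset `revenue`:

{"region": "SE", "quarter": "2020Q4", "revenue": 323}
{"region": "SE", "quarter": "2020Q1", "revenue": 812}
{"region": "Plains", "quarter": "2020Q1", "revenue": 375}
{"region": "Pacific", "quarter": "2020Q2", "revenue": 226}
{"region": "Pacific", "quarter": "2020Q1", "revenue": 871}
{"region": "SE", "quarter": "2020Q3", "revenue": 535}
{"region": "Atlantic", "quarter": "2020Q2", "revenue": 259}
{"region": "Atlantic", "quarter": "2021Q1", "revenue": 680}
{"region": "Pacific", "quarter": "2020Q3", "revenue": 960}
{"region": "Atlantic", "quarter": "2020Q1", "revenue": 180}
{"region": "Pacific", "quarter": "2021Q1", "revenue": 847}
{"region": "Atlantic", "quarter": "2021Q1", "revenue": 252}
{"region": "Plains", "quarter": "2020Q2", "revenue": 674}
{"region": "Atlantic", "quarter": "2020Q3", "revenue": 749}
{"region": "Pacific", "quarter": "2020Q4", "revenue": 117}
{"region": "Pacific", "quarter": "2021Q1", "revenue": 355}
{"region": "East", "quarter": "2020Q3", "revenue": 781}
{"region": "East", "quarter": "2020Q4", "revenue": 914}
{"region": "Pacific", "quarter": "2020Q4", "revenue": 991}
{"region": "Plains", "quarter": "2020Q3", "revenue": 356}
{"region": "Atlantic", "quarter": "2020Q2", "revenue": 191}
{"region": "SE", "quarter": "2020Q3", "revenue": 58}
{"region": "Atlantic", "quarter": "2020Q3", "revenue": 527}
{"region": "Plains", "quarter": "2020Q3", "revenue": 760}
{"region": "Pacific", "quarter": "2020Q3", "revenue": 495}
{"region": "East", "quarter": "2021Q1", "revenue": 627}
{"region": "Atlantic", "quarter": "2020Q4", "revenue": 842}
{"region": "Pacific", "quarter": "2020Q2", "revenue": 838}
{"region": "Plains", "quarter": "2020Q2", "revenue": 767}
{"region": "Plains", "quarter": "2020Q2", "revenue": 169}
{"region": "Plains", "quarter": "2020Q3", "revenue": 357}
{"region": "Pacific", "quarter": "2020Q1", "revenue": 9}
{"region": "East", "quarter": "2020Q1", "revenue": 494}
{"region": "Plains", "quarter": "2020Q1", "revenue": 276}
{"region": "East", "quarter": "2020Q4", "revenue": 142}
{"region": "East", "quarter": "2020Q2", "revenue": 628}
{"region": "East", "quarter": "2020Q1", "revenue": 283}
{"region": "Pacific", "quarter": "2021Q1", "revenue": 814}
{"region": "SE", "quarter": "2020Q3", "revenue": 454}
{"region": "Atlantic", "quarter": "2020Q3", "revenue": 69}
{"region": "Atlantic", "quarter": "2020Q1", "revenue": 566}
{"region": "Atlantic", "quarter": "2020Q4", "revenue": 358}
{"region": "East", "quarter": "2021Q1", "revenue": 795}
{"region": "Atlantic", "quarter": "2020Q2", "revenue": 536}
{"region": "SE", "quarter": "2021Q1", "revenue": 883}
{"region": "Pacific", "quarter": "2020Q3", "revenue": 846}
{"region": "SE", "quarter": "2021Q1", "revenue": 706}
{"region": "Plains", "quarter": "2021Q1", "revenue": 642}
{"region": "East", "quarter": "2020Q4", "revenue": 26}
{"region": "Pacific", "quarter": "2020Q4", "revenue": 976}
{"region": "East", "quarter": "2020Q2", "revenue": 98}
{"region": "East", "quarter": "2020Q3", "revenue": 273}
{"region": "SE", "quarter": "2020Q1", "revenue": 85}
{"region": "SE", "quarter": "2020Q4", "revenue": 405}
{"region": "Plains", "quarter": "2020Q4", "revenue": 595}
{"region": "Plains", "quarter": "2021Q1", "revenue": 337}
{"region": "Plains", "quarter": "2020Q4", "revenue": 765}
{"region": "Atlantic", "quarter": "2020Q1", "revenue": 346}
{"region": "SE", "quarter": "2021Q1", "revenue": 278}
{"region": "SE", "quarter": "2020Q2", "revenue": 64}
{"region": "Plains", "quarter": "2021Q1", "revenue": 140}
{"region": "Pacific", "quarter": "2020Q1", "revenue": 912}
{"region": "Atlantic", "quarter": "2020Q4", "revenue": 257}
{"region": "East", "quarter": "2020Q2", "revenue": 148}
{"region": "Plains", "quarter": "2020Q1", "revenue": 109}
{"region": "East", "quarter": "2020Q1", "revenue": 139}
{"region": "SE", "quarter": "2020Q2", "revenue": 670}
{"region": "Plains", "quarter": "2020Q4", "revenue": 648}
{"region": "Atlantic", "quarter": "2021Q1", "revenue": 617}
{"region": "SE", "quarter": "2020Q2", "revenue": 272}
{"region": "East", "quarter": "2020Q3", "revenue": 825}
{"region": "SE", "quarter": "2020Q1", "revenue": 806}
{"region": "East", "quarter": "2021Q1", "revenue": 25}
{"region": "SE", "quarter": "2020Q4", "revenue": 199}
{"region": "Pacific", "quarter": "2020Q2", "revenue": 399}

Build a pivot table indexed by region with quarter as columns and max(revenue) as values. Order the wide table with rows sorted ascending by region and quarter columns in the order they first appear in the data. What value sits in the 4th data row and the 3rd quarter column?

767

With rows sorted ascending by region, row 4 is region=Plains. quarter columns in first-appearance order: 2020Q4, 2020Q1, 2020Q2, 2020Q3, 2021Q1; column 3 is 2020Q2.
Long rows with region=Plains, quarter=2020Q2: max(674, 767, 169) = 767.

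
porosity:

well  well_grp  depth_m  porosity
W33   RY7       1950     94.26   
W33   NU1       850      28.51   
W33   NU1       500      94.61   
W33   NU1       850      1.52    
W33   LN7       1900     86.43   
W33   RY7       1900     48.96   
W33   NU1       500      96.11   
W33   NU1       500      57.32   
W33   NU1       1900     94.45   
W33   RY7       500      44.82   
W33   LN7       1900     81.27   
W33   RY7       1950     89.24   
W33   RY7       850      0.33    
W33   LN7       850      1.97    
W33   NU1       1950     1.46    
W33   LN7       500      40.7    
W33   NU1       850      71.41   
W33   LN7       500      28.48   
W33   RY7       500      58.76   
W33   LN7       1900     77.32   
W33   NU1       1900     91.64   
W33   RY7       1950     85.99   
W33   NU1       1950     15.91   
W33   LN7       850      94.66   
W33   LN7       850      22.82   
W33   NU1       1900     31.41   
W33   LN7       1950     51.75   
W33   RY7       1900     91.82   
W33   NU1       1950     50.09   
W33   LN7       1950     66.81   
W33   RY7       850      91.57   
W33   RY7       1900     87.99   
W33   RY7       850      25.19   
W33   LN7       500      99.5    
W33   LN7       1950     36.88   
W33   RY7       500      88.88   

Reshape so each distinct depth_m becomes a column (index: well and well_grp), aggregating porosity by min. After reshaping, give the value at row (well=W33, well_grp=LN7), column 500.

Rows with well=W33, well_grp=LN7 and depth_m=500: porosity values are 40.7, 28.48, 99.5.
min(40.7, 28.48, 99.5) = 28.48.

28.48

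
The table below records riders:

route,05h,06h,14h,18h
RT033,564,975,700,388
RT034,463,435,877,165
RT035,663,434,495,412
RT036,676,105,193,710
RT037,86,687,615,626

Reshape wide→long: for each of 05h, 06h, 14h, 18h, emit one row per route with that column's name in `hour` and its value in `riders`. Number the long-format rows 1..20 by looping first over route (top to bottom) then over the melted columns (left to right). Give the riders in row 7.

877

20 rows total (5 × 4). Row 7: index ⌊(7-1)/4⌋ = 1 into route → RT034; (7-1) mod 4 = 2 into the melted columns → 14h.
So row 7 is (RT034, 14h, 877); riders = 877.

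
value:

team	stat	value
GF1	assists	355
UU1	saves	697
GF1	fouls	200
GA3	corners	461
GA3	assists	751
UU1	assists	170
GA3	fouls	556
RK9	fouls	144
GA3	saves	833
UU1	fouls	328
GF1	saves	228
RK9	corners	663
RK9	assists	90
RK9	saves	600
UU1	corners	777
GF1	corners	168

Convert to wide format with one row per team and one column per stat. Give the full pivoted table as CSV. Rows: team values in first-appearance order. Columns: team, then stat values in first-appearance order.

Columns: team plus the 4 distinct stat values (assists, saves, fouls, corners).
For example, row GF1 column assists takes value=355 from the long row (GF1, assists).

team,assists,saves,fouls,corners
GF1,355,228,200,168
UU1,170,697,328,777
GA3,751,833,556,461
RK9,90,600,144,663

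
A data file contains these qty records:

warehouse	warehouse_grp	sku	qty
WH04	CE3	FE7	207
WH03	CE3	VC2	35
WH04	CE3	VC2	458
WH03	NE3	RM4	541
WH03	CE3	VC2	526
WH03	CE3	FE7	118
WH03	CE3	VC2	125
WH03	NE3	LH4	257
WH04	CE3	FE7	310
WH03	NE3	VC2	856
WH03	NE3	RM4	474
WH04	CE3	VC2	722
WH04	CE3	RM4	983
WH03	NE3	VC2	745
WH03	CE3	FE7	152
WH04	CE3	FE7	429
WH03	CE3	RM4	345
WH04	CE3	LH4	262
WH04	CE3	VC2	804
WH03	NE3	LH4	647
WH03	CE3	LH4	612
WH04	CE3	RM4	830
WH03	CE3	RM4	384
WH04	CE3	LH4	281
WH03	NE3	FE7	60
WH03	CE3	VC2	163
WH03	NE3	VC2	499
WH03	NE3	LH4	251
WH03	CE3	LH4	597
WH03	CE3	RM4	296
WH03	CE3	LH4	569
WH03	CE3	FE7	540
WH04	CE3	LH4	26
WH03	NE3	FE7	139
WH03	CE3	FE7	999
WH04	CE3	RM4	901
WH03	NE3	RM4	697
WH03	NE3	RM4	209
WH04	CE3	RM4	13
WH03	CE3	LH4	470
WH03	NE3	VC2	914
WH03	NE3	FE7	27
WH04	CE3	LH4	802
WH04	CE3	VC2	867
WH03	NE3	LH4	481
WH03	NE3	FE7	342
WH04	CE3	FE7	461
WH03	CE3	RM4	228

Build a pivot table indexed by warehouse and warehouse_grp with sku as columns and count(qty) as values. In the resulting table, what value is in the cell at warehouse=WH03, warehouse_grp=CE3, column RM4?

Rows with warehouse=WH03, warehouse_grp=CE3 and sku=RM4: qty values are 345, 384, 296, 228.
4 rows match — count = 4.

4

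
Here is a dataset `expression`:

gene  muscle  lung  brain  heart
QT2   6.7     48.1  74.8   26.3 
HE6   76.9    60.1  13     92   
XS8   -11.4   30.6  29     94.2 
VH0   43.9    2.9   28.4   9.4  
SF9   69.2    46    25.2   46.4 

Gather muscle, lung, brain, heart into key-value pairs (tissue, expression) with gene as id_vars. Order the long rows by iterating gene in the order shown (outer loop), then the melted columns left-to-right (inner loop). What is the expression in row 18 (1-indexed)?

20 rows total (5 × 4). Row 18: index ⌊(18-1)/4⌋ = 4 into gene → SF9; (18-1) mod 4 = 1 into the melted columns → lung.
So row 18 is (SF9, lung, 46); expression = 46.

46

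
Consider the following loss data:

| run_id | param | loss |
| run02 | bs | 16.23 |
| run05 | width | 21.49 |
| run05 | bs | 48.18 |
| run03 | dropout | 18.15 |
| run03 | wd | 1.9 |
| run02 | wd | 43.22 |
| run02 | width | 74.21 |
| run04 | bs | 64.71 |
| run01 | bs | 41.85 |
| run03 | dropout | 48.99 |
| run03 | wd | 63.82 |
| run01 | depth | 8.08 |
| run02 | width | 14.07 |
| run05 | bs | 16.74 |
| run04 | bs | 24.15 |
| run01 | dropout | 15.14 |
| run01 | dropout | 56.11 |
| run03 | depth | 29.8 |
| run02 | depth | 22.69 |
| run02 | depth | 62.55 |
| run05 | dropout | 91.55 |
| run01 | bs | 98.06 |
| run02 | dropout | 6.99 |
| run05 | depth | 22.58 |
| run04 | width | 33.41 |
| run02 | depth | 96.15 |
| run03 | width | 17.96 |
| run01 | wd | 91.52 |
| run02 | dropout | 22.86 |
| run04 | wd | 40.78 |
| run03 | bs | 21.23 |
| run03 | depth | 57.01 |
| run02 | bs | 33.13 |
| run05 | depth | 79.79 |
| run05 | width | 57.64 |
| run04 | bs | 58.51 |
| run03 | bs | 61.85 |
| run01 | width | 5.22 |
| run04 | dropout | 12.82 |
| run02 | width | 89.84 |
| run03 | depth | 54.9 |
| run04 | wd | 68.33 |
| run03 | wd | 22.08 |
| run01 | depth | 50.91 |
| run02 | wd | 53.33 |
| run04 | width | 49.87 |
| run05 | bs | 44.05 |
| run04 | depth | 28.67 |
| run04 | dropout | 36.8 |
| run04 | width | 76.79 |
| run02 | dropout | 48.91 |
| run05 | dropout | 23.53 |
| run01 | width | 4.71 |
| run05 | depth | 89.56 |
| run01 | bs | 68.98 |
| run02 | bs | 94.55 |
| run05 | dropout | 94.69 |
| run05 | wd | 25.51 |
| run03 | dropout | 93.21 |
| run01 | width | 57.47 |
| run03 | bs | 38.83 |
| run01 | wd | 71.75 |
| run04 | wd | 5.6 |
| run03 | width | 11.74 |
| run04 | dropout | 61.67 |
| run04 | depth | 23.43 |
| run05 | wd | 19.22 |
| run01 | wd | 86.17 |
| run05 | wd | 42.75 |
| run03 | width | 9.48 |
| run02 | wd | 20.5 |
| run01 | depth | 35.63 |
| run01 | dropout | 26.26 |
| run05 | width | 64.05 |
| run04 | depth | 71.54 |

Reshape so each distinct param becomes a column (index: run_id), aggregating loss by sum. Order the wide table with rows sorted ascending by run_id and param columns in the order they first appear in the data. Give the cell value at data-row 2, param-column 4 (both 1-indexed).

With rows sorted ascending by run_id, row 2 is run_id=run02. param columns in first-appearance order: bs, width, dropout, wd, depth; column 4 is wd.
Long rows with run_id=run02, param=wd: 43.22 + 53.33 + 20.5 = 117.05.

117.05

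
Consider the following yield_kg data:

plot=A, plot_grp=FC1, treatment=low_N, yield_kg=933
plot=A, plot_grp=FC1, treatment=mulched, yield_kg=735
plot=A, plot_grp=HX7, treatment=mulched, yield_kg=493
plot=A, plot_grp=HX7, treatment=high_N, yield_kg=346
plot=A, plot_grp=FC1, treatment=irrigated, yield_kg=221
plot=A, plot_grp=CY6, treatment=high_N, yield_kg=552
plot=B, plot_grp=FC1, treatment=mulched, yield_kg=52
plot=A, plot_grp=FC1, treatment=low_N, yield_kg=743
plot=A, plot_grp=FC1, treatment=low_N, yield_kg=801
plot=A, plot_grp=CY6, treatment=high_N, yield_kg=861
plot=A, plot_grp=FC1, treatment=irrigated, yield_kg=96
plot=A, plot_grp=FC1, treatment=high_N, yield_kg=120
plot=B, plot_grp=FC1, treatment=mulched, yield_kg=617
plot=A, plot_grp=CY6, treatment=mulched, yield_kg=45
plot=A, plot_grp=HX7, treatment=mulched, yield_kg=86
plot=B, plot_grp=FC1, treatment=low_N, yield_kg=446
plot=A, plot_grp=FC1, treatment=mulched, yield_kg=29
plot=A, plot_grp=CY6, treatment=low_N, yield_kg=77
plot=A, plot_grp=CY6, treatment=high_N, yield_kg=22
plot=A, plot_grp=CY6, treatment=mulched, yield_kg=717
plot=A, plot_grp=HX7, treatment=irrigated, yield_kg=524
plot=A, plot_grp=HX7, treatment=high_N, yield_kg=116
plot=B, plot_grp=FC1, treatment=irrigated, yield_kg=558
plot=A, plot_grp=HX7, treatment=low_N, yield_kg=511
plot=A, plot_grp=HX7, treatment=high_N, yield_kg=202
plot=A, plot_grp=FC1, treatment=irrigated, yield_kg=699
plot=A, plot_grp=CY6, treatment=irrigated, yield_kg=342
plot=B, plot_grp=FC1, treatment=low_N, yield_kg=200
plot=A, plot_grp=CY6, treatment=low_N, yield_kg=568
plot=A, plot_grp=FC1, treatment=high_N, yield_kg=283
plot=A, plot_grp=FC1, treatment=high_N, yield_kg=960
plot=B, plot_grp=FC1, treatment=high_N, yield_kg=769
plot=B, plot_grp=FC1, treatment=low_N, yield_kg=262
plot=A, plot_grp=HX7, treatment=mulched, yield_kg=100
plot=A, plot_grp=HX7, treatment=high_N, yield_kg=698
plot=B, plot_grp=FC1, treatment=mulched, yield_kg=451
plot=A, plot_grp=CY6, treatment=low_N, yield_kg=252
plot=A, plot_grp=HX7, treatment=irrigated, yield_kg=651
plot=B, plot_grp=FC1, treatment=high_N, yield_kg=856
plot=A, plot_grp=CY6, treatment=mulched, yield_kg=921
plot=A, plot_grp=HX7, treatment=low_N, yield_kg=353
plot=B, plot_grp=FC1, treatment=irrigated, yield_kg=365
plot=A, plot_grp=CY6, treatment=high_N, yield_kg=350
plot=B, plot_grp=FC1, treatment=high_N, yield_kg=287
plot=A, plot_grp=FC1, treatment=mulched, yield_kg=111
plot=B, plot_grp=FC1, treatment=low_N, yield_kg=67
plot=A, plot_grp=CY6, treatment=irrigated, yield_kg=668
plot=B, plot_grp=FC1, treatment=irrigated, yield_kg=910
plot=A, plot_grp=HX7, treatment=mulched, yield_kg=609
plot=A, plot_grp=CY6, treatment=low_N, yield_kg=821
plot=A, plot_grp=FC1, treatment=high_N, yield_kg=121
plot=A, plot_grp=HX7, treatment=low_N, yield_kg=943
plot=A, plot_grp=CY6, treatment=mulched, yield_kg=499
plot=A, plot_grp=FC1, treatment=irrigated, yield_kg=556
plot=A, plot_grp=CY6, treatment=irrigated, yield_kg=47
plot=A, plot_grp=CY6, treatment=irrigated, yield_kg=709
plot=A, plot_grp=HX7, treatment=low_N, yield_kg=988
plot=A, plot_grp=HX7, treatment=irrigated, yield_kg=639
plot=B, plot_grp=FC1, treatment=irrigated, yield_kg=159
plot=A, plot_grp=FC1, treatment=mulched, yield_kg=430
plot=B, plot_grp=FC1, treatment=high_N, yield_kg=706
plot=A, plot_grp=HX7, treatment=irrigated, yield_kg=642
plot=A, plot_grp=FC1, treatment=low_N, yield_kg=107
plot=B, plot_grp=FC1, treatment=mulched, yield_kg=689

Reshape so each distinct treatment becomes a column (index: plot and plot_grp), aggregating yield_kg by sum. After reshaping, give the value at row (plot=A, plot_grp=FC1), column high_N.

Rows with plot=A, plot_grp=FC1 and treatment=high_N: yield_kg values are 120, 283, 960, 121.
120 + 283 + 960 + 121 = 1484.

1484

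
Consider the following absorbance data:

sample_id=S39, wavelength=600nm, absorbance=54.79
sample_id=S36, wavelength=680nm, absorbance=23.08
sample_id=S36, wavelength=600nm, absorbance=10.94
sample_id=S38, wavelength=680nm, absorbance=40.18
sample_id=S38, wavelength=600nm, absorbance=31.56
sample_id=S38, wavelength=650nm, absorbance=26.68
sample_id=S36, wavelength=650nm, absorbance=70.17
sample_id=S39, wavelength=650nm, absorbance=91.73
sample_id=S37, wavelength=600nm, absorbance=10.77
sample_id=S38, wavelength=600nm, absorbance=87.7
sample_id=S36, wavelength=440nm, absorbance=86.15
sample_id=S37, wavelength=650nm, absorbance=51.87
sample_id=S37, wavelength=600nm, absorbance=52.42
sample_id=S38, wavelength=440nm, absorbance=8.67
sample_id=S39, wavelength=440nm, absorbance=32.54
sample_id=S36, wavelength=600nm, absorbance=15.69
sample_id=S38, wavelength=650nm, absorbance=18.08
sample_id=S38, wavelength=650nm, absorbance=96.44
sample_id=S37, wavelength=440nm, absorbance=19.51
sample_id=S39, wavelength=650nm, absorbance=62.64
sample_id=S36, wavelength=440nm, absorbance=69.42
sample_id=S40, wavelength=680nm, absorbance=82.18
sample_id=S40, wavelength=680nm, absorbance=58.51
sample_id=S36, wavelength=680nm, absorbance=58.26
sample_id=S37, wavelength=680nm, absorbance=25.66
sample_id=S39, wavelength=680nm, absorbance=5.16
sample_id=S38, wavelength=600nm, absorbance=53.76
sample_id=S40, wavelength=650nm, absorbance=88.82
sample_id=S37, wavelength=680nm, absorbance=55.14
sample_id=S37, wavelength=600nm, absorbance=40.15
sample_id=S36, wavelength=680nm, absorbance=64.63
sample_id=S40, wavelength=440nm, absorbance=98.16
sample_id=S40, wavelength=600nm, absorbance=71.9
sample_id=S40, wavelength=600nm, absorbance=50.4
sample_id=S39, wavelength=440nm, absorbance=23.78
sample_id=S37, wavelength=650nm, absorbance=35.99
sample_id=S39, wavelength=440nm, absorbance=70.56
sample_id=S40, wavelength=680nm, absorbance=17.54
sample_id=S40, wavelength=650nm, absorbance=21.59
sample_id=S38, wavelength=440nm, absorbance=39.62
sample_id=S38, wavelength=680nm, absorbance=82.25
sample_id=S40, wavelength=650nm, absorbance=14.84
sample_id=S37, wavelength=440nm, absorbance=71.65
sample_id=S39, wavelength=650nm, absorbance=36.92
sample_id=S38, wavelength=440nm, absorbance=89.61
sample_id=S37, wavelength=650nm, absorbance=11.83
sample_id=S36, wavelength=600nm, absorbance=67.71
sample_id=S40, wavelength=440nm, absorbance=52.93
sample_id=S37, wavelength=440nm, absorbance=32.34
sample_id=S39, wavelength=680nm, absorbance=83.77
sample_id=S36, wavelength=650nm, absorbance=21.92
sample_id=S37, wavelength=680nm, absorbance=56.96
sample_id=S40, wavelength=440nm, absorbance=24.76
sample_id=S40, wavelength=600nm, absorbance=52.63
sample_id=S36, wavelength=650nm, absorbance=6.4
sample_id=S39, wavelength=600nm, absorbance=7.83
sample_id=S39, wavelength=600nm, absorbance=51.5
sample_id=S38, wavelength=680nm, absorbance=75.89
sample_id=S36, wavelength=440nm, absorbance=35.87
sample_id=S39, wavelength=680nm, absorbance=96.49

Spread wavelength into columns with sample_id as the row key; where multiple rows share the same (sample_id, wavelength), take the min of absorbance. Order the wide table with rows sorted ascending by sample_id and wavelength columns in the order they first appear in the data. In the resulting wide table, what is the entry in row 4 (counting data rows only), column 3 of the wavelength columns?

36.92

With rows sorted ascending by sample_id, row 4 is sample_id=S39. wavelength columns in first-appearance order: 600nm, 680nm, 650nm, 440nm; column 3 is 650nm.
Long rows with sample_id=S39, wavelength=650nm: min(91.73, 62.64, 36.92) = 36.92.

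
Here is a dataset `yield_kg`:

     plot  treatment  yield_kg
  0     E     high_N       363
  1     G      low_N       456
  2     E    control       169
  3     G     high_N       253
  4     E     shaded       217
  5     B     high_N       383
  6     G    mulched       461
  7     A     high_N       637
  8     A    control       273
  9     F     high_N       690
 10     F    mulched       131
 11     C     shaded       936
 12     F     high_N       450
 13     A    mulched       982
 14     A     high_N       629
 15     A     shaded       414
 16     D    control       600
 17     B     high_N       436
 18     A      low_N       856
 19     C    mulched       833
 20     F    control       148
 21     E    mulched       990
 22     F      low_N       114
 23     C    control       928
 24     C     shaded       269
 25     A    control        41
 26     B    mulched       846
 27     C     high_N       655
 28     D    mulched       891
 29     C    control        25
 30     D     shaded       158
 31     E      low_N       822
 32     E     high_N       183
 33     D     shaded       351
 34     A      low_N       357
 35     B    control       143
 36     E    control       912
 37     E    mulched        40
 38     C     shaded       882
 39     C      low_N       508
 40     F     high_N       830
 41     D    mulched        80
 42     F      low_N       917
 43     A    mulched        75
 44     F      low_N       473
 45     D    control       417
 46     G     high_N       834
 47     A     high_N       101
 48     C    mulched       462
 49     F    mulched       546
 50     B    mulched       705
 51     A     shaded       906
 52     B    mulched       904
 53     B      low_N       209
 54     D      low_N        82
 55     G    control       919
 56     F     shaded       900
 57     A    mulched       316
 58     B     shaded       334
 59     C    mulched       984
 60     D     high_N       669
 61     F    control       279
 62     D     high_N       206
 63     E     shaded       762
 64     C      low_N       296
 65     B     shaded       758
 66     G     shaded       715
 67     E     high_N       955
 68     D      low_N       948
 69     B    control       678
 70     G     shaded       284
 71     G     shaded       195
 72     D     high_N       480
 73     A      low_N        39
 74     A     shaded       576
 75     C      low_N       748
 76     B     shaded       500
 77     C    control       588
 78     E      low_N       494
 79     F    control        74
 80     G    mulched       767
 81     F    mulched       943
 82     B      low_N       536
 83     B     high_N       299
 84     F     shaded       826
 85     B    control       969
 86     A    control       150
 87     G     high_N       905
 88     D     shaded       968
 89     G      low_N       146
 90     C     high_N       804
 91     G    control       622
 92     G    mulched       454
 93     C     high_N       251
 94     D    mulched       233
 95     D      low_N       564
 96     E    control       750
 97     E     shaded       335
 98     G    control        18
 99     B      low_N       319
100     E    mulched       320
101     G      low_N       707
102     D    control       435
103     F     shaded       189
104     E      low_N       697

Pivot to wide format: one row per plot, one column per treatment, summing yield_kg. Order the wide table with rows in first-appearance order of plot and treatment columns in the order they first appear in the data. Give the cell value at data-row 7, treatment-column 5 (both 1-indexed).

1204

With rows in first-appearance order of plot, row 7 is plot=D. treatment columns in first-appearance order: high_N, low_N, control, shaded, mulched; column 5 is mulched.
Long rows with plot=D, treatment=mulched: 891 + 80 + 233 = 1204.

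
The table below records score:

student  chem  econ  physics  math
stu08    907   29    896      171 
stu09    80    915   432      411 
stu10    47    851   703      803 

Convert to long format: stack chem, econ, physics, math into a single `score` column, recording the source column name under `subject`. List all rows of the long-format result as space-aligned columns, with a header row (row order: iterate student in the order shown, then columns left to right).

Each (student, column) pair becomes one row: 3 × 4 = 12 rows.
For example, (stu08, chem) → score=907.

student  subject  score
stu08    chem     907  
stu08    econ     29   
stu08    physics  896  
stu08    math     171  
stu09    chem     80   
stu09    econ     915  
stu09    physics  432  
stu09    math     411  
stu10    chem     47   
stu10    econ     851  
stu10    physics  703  
stu10    math     803  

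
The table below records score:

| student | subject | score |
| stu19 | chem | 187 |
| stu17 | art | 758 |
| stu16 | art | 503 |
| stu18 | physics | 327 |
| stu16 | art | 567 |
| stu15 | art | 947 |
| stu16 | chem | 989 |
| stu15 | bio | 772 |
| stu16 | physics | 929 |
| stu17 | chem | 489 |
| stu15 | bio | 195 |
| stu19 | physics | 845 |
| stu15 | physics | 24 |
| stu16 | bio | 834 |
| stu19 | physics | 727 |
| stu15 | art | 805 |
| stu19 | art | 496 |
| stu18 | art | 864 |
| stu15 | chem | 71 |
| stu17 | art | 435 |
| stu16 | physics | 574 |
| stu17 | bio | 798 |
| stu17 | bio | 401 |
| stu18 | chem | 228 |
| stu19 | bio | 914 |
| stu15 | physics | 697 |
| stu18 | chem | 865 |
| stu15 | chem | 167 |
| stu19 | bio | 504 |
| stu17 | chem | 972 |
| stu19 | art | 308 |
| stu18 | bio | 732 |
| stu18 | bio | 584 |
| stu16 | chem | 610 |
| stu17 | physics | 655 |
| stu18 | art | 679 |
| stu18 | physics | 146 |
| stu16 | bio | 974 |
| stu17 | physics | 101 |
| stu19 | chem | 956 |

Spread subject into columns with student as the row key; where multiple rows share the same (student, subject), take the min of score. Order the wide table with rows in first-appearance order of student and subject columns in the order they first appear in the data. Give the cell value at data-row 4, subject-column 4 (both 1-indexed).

584

With rows in first-appearance order of student, row 4 is student=stu18. subject columns in first-appearance order: chem, art, physics, bio; column 4 is bio.
Long rows with student=stu18, subject=bio: min(732, 584) = 584.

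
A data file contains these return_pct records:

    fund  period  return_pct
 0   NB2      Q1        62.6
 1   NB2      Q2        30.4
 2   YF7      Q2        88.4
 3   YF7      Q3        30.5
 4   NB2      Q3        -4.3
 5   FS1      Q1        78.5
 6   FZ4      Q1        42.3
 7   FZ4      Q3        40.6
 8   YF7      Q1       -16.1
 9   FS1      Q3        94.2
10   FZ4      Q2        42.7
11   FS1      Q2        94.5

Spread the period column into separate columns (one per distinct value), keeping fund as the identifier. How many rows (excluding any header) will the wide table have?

4

4 distinct fund values → 4 rows.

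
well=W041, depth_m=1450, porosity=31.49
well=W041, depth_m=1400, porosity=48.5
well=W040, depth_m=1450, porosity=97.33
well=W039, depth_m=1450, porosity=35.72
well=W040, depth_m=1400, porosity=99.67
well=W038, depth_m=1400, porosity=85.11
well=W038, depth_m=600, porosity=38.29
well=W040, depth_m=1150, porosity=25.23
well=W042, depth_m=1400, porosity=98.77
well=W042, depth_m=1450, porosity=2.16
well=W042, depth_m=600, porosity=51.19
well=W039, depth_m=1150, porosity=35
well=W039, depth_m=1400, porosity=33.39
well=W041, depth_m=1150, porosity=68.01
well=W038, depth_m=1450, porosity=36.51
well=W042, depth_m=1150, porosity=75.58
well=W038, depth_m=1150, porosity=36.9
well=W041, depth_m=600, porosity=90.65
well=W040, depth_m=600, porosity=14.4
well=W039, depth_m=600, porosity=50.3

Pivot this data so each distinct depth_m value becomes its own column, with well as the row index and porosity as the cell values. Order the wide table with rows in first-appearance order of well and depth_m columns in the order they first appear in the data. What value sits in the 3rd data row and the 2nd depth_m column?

With rows in first-appearance order of well, row 3 is well=W039. depth_m columns in first-appearance order: 1450, 1400, 600, 1150; column 2 is 1400.
Long rows with well=W039, depth_m=1400: porosity = 33.39.

33.39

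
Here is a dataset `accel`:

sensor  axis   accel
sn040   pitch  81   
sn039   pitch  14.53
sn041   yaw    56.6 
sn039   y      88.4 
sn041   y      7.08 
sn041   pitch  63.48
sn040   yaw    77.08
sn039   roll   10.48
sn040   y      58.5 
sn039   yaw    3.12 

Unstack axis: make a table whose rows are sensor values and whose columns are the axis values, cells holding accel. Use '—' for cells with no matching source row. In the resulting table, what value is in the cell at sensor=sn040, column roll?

No long-format row has sensor=sn040 and axis=roll, so the cell is —.

—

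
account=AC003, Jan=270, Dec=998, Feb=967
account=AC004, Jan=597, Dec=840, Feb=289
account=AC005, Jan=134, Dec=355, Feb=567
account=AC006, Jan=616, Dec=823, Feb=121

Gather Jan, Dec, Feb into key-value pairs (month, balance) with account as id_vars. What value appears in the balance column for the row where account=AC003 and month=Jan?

Unpivoting turns each (account, wide-column) pair into one long row.
The wide cell at row AC003, column Jan holds 270, so the long row (AC003, Jan) has balance=270.

270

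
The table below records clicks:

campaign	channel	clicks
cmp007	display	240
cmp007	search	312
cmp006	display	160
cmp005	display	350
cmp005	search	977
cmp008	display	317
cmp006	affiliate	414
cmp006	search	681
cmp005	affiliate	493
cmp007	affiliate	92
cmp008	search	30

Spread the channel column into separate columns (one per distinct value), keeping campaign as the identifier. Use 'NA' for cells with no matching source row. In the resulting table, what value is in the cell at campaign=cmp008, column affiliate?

No long-format row has campaign=cmp008 and channel=affiliate, so the cell is NA.

NA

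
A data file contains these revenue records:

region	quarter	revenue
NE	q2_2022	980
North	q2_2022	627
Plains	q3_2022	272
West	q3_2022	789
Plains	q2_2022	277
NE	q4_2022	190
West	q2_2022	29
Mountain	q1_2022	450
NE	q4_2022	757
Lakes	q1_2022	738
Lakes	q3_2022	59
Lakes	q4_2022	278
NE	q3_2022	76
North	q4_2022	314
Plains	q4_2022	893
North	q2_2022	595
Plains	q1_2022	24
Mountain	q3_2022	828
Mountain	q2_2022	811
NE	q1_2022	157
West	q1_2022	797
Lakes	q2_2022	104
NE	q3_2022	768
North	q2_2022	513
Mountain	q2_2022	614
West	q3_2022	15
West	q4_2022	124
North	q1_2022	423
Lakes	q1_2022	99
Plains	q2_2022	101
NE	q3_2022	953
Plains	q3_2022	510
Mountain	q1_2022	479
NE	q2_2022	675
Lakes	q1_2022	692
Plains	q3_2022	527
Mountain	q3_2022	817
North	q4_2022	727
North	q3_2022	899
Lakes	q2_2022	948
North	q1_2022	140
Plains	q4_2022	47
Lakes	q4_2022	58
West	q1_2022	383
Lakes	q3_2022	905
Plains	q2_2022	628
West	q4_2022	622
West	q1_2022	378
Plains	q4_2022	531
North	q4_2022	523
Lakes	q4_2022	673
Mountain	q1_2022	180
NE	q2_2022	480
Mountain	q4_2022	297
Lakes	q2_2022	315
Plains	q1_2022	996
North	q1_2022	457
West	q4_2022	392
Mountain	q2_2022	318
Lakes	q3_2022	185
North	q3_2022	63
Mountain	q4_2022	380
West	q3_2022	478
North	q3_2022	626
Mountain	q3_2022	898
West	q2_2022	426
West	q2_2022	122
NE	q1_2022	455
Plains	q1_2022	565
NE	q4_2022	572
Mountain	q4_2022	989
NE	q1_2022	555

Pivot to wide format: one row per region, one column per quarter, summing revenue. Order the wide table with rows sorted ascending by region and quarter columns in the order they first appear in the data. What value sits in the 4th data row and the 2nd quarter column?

With rows sorted ascending by region, row 4 is region=North. quarter columns in first-appearance order: q2_2022, q3_2022, q4_2022, q1_2022; column 2 is q3_2022.
Long rows with region=North, quarter=q3_2022: 899 + 63 + 626 = 1588.

1588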